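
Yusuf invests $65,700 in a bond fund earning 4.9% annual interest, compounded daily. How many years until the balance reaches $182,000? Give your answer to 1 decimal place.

We need (1 + 0.000134247)^(365t) = 2.7702, so 365t = ln 2.7702 / ln 1.000134 ≈ 7590.3326.
t ≈ 7590.3326/365 = 20.7954 years.

20.8 years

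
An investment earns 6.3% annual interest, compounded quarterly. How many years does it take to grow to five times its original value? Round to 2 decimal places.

(1 + 0.01575)^(4t) = 5.
4t = ln 5 / ln(1 + 0.01575) ≈ 1.6094/0.0156273 ≈ 102.9892.
t ≈ 25.7473.

25.75 years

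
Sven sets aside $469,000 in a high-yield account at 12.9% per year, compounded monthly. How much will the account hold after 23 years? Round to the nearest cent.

$8,971,144.34

Periodic rate = 12.9%/12 = 0.01075; periods = 12·23 = 276.
A = 469,000·(1 + 0.01075)^276 ≈ 469,000·19.12823953259 ≈ 8,971,144.3408.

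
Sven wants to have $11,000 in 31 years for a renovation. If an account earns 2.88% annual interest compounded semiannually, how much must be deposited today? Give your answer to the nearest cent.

$4,533.36

Growth factor = (1 + 0.0144)^62 ≈ 2.4264587537.
P = 11,000/2.4264587537 ≈ 4,533.3554.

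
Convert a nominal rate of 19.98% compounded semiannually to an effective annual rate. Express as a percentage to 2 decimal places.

20.98%

One year is 2 periods at 0.0999 each: (1 + 0.0999)^2 ≈ 1.20978.
EAR = 1.20978 − 1 ≈ 20.97800%.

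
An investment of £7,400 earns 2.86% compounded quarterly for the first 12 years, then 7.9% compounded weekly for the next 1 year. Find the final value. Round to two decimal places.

After 12 years at 2.86%: 7,400 × 1.407730562 ≈ 10,417.2062.
Then 1 years at 7.9%: 10,417.2062 × 1.0821394471 ≈ 11,272.8697.

£11,272.87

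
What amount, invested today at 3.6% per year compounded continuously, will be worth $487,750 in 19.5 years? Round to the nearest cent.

$241,725.55

P = A·e^(−rt) = 487,750·e^(−0.702).
e^(−0.702) ≈ 0.495593125693, so P ≈ 241,725.5471.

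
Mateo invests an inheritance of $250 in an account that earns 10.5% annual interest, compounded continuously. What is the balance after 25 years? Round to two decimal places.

A = P·e^(rt) = 250·e^(0.105·25) = 250·e^2.625.
e^2.625 ≈ 13.80457419, so A ≈ 3,451.1435.

$3,451.14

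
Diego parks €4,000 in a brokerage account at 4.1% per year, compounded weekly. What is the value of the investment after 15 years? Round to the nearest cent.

Growth factor = (1 + 0.041/52)^780 ≈ 1.849208437.
A ≈ 4,000 × 1.849208437 ≈ 7,396.8337.

€7,396.83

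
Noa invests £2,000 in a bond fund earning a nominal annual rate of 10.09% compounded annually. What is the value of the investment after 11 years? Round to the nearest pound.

£5,758

Growth factor = (1 + 0.1009)^11 ≈ 2.878900061.
A ≈ 2,000 × 2.878900061 ≈ 5,757.8001.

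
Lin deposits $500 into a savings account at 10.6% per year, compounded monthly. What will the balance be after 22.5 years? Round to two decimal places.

$5,372.97

Periodic rate = 10.6%/12 = 0.00883333; periods = 12·22.5 = 270.
A = 500·(1 + 0.106/12)^270 ≈ 500·10.74593855 ≈ 5,372.9693.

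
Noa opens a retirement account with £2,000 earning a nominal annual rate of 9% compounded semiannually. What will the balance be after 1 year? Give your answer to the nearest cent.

£2,184.05

Growth factor = (1 + 0.045)^2 ≈ 1.092025.
A ≈ 2,000 × 1.092025 ≈ 2,184.0500.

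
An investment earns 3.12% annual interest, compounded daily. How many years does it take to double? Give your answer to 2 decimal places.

(1 + 0.0000854795)^(365t) = 2.
365t = ln 2 / ln(1 + 0.0000854795) ≈ 0.69315/8.54758e-05 ≈ 8109.2799.
t ≈ 22.2172.

22.22 years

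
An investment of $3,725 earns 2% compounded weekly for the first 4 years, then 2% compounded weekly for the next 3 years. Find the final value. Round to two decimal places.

Phase 1: 3,725·(1 + 0.02/52)^208 ≈ 4,035.1823.
Phase 2: 4,035.1823·(1 + 0.02/52)^156 ≈ 4,284.6546.

$4,284.65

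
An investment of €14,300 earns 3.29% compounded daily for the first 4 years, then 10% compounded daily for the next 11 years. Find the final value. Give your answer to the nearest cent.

Phase 1: 14,300·(1 + 0.0329/365)^1460 ≈ 16,311.2264.
Phase 2: 16,311.2264·(1 + 0.1/365)^4015 ≈ 48,994.2502.

€48,994.25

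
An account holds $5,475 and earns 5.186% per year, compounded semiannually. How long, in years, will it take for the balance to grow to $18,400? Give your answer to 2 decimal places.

(1 + 0.02593)^(2t) = 18,400/5,475 = 3.3607.
2t·ln(1 + 0.02593) = ln(3.3607); 2t = 1.2122/0.0255995 ≈ 47.3508.
t ≈ 23.6754 years.

23.68 years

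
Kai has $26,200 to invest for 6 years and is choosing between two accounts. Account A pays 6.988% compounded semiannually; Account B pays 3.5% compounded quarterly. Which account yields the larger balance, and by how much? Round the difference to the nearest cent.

Account A, by $7,269.61

A: (1 + 0.03494)^12 ≈ 1.5100178142, so 26,200 × 1.5100178142 ≈ 39,562.4667.
B: (1 + 0.00875)^24 ≈ 1.2325517014, so 26,200 × 1.2325517014 ≈ 32,292.8546.
Difference ≈ 7,269.6122 in favor of A.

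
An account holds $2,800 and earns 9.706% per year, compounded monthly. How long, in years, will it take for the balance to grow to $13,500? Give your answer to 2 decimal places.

(1 + 0.00808833)^(12t) = 13,500/2,800 = 4.8214.
12t·ln(1 + 0.00808833) = ln(4.8214); 12t = 1.5731/0.0080558 ≈ 195.2718.
t ≈ 16.2727 years.

16.27 years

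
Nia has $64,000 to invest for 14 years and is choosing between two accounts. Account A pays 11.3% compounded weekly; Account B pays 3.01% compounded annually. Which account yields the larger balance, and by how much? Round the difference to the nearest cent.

Account A growth factor: (1 + 0.113/52)^728 ≈ 4.85633278605; balance ≈ 310,805.2983.
Account B growth factor: (1 + 0.0301)^14 ≈ 1.51464697; balance ≈ 96,937.4061.
Account A is larger by 213,867.8922.

Account A, by $213,867.89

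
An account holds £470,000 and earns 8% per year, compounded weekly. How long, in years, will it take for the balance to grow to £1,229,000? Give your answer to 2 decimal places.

12.02 years

We need (1 + 0.00153846)^(52t) = 2.6149, so 52t = ln 2.6149 / ln 1.001538 ≈ 625.2757.
t ≈ 625.2757/52 = 12.0245 years.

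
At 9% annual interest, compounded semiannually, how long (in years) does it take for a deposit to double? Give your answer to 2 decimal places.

7.87 years

(1 + 0.045)^(2t) = 2.
2t = ln 2 / ln(1 + 0.045) ≈ 0.69315/0.0440169 ≈ 15.7473.
t ≈ 7.8737.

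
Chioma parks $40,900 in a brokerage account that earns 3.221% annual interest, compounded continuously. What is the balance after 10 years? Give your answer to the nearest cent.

A = P·e^(rt) = 40,900·e^(0.03221·10) = 40,900·e^0.3221.
e^0.3221 ≈ 1.3800227713, so A ≈ 56,442.9313.

$56,442.93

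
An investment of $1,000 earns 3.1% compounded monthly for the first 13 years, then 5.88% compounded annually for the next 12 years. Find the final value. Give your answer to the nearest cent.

After 13 years at 3.1%: 1,000 × 1.495529542 ≈ 1,495.5295.
Then 12 years at 5.88%: 1,495.5295 × 1.985030534 ≈ 2,968.6718.

$2,968.67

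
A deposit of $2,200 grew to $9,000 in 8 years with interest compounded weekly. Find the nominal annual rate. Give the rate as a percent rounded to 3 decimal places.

17.639%

The 416-period growth factor is 9,000/2,200 = 4.09091.
r/52 = 4.09091^(1/416) − 1 ≈ 0.0033922, so r ≈ 52·0.0033922 = 17.63944%.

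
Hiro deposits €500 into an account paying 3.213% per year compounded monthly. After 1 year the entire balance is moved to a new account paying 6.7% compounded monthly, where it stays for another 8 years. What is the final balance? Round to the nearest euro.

After 1 years at 3.213%: 500 × 1.0326074 ≈ 516.3037.
Then 8 years at 6.7%: 516.3037 × 1.70661045 ≈ 881.1293.

€881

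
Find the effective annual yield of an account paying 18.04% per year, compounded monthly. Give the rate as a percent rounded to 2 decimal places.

19.61%

EAR = (1 + 18.04%/12)^12 − 1 = (1 + 0.0150333)^12 − 1.
(1 + 0.0150333)^12 ≈ 1.196089, so EAR ≈ 19.60894%.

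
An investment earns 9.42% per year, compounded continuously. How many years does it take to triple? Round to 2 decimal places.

e^(0.0942t) = 3, so 0.0942t = ln 3 ≈ 1.0986.
t ≈ 1.0986/0.0942 ≈ 11.6626.

11.66 years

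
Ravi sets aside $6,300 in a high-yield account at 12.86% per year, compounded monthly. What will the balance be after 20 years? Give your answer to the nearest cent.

$81,358.53

Growth factor = (1 + 0.1286/12)^240 ≈ 12.914052301.
A ≈ 6,300 × 12.914052301 ≈ 81,358.5295.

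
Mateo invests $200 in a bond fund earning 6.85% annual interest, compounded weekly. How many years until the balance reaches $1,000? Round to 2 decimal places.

23.51 years

(1 + 0.00131731)^(52t) = 1,000/200 = 5.
52t·ln(1 + 0.00131731) = ln(5); 52t = 1.6094/0.00131644 ≈ 1222.5676.
t ≈ 23.5109 years.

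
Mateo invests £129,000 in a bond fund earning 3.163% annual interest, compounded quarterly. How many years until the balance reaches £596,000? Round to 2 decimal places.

48.58 years

(1 + 0.0079075)^(4t) = 596,000/129,000 = 4.6202.
4t·ln(1 + 0.0079075) = ln(4.6202); 4t = 1.5304/0.0078764 ≈ 194.3056.
t ≈ 48.5764 years.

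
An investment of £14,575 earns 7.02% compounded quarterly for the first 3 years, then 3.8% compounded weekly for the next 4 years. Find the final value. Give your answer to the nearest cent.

£20,905.78

Phase 1: 14,575·(1 + 0.01755)^12 ≈ 17,958.8146.
Phase 2: 17,958.8146·(1 + 0.038/52)^208 ≈ 20,905.7773.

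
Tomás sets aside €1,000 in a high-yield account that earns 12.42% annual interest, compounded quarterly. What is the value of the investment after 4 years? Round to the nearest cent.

€1,631.08

Periodic rate = 12.42%/4 = 0.03105; periods = 4·4 = 16.
A = 1,000·(1 + 0.03105)^16 ≈ 1,000·1.631081362 ≈ 1,631.0814.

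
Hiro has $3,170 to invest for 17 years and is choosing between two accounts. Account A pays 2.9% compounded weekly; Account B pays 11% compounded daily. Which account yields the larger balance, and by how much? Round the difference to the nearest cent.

Account B, by $15,372.83

A: (1 + 0.029/52)^884 ≈ 1.63699555, so 3,170 × 1.63699555 ≈ 5,189.2759.
B: (1 + 0.11/365)^6205 ≈ 6.4864687465, so 3,170 × 6.4864687465 ≈ 20,562.1059.
Difference ≈ 15,372.8300 in favor of B.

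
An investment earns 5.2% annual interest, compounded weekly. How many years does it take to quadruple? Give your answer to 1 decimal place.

26.7 years

(1 + 0.001)^(52t) = 4.
52t = ln 4 / ln(1 + 0.001) ≈ 1.3863/0.0009995 ≈ 1386.9874.
t ≈ 26.6728.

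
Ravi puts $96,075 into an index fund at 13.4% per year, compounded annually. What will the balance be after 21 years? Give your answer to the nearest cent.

$1,347,362.76

Growth factor = (1 + 0.134)^21 ≈ 14.02407241729.
A ≈ 96,075 × 14.02407241729 ≈ 1,347,362.7575.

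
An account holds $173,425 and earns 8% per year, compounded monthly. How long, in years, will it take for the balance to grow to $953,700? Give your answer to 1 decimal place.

21.4 years

(1 + 0.00666667)^(12t) = 953,700/173,425 = 5.4992.
12t·ln(1 + 0.00666667) = ln(5.4992); 12t = 1.7046/0.00664454 ≈ 256.5419.
t ≈ 21.3785 years.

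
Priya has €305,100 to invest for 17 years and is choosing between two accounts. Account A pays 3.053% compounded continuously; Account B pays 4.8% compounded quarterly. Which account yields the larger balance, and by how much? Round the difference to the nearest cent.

A: e^(0.03053·17) = e^0.51901 ≈ 1.68036326633, so 305,100 × 1.68036326633 ≈ 512,678.8326.
B: (1 + 0.012)^68 ≈ 2.25047840675, so 305,100 × 2.25047840675 ≈ 686,620.9619.
Difference ≈ 173,942.1293 in favor of B.

Account B, by €173,942.13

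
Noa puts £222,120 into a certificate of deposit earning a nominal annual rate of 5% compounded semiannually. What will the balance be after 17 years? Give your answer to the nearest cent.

Growth factor = (1 + 0.025)^34 ≈ 2.31532213275.
A ≈ 222,120 × 2.31532213275 ≈ 514,279.3521.

£514,279.35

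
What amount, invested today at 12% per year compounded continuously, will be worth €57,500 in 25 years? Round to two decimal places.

€2,862.76

P = A·e^(−rt) = 57,500·e^(−3).
e^(−3) ≈ 0.049787068368, so P ≈ 2,862.7564.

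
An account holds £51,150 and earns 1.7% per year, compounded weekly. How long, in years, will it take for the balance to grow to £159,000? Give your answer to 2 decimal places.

66.73 years

We need (1 + 0.000326923)^(52t) = 3.1085, so 52t = ln 3.1085 / ln 1.000327 ≈ 3469.7064.
t ≈ 3469.7064/52 = 66.7251 years.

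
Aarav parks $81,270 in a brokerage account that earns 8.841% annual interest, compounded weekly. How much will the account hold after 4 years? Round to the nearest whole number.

$115,713

Growth factor = (1 + 0.08841/52)^208 ≈ 1.42381474869.
A ≈ 81,270 × 1.42381474869 ≈ 115,713.4246.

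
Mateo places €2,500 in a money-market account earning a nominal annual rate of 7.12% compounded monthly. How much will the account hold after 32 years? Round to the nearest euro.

€24,239

Periodic rate = 7.12%/12 = 0.00593333; periods = 12·32 = 384.
A = 2,500·(1 + 0.0712/12)^384 ≈ 2,500·9.6955533691 ≈ 24,238.8834.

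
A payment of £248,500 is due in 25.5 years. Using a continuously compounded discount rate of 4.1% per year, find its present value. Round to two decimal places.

£87,351.73

P = A·e^(−rt) = 248,500·e^(−1.0455).
e^(−1.0455) ≈ 0.351516017423, so P ≈ 87,351.7303.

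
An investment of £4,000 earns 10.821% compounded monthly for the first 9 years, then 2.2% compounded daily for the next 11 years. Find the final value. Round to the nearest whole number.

Phase 1: 4,000·(1 + 0.0090175)^108 ≈ 10,546.7690.
Phase 2: 10,546.7690·(1 + 0.022/365)^4015 ≈ 13,434.3151.

£13,434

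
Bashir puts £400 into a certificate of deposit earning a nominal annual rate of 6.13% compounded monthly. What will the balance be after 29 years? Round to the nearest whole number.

£2,356

Growth factor = (1 + 0.0613/12)^348 ≈ 5.88952213.
A ≈ 400 × 5.88952213 ≈ 2,355.8089.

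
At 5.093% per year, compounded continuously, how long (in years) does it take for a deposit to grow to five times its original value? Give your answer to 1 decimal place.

e^(0.05093t) = 5, so 0.05093t = ln 5 ≈ 1.6094.
t ≈ 1.6094/0.05093 ≈ 31.6010.

31.6 years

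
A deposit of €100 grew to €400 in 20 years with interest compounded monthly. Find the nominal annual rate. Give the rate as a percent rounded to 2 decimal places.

6.95%

(1 + r/12)^240 = 400/100 = 4.
1 + r/12 = 4^(1/240) ≈ 1.005793, so r/12 ≈ 0.00579294.
r ≈ 12·0.00579294 = 6.95153%.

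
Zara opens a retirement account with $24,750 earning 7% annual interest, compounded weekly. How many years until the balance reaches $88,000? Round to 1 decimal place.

We need (1 + 0.00134615)^(52t) = 3.5556, so 52t = ln 3.5556 / ln 1.001346 ≈ 942.9568.
t ≈ 942.9568/52 = 18.1338 years.

18.1 years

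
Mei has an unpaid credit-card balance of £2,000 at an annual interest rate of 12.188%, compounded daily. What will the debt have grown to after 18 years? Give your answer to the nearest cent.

£17,932.61

Growth factor = (1 + 0.12188/365)^6570 ≈ 8.9663062359.
A ≈ 2,000 × 8.9663062359 ≈ 17,932.6125.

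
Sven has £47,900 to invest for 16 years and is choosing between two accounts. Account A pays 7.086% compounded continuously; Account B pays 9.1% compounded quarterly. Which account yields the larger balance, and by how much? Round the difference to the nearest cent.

A: e^(0.07086·16) = e^1.13376 ≈ 3.10731807859, so 47,900 × 3.10731807859 ≈ 148,840.5360.
B: (1 + 0.02275)^64 ≈ 4.21936642682, so 47,900 × 4.21936642682 ≈ 202,107.6518.
Difference ≈ 53,267.1159 in favor of B.

Account B, by £53,267.12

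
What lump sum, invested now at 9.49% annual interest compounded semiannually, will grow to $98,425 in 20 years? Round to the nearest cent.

$15,408.96

Growth factor = (1 + 0.04745)^40 ≈ 6.3875166305.
P = 98,425/6.3875166305 ≈ 15,408.9618.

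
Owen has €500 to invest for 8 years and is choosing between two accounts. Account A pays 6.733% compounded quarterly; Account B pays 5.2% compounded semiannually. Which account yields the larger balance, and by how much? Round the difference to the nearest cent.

Account A growth factor: (1 + 0.0168325)^32 ≈ 1.70600931; balance ≈ 853.0047.
Account B growth factor: (1 + 0.026)^16 ≈ 1.50784872; balance ≈ 753.9244.
Account A is larger by 99.0803.

Account A, by €99.08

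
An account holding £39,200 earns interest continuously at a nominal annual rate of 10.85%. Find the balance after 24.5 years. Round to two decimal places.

£559,434.66

A = P·e^(rt) = 39,200·e^(0.1085·24.5) = 39,200·e^2.65825.
e^2.65825 ≈ 14.2712924712, so A ≈ 559,434.6649.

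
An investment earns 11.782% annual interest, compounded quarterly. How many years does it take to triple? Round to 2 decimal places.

(1 + 0.029455)^(4t) = 3.
4t = ln 3 / ln(1 + 0.029455) ≈ 1.0986/0.0290295 ≈ 37.8446.
t ≈ 9.4612.

9.46 years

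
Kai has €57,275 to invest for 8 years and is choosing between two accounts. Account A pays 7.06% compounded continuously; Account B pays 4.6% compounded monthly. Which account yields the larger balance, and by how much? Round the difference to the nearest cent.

Account A growth factor: e^(0.0706·8) = e^0.5648 ≈ 1.75909592835; balance ≈ 100,752.2193.
Account B growth factor: (1 + 0.046/12)^96 ≈ 1.4438258981; balance ≈ 82,695.1283.
Account A is larger by 18,057.0910.

Account A, by €18,057.09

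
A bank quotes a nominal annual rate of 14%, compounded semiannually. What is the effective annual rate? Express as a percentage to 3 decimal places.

One year is 2 periods at 0.07 each: (1 + 0.07)^2 ≈ 1.1449.
EAR = 1.1449 − 1 ≈ 14.49000%.

14.490%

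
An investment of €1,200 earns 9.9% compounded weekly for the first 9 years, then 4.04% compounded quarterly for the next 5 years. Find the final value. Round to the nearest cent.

€3,573.20

After 9 years at 9.9%: 1,200 × 2.435502039 ≈ 2,922.6024.
Then 5 years at 4.04%: 2,922.6024 × 1.222608532 ≈ 3,573.1987.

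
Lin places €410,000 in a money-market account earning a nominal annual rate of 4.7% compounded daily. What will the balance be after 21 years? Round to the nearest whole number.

Growth factor = (1 + 0.047/365)^7665 ≈ 2.683002380992.
A ≈ 410,000 × 2.683002380992 ≈ 1,100,030.9762.

€1,100,031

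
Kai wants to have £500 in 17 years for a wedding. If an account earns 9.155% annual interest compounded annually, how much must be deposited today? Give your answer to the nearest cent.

£112.78

Annual rate = 9.155% = 0.09155; 17 periods.
P = 500/(1 + 0.09155)^17 ≈ 500/4.43344962 ≈ 112.7790.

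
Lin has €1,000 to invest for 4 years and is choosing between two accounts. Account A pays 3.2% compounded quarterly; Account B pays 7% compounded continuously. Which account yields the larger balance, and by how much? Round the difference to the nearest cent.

Account A growth factor: (1 + 0.008)^16 ≈ 1.13597432; balance ≈ 1,135.9743.
Account B growth factor: e^(0.07·4) = e^0.28 ≈ 1.323129812; balance ≈ 1,323.1298.
Account B is larger by 187.1555.

Account B, by €187.16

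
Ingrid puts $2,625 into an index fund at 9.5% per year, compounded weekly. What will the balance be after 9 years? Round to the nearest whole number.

$6,168

Growth factor = (1 + 0.095/52)^468 ≈ 2.349540883.
A ≈ 2,625 × 2.349540883 ≈ 6,167.5448.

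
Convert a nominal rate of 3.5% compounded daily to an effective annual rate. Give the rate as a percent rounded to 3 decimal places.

EAR = (1 + 3.5%/365)^365 − 1 = (1 + 0.0000958904)^365 − 1.
(1 + 0.0000958904)^365 ≈ 1.035618, so EAR ≈ 3.56180%.

3.562%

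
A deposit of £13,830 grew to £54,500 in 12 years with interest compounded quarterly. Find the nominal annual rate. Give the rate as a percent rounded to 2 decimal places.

11.59%

(1 + r/4)^48 = 54,500/13,830 = 3.94071.
1 + r/4 = 3.94071^(1/48) ≈ 1.028982, so r/4 ≈ 0.028982.
r ≈ 4·0.028982 = 11.59282%.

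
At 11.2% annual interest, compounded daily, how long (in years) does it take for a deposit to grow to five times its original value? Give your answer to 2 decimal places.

14.37 years

(1 + 0.000306849)^(365t) = 5.
365t = ln 5 / ln(1 + 0.000306849) ≈ 1.6094/0.000306802 ≈ 5245.8479.
t ≈ 14.3722.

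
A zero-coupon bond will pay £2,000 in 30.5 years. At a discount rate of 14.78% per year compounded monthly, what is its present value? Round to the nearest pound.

Periodic rate = 14.78%/12 = 0.0123167; 366 periods.
P = 2,000/(1 + 0.1478/12)^366 ≈ 2,000/88.26685896 ≈ 22.6586.

£23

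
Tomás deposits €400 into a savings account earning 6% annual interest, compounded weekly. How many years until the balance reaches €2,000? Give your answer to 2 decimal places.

(1 + 0.00115385)^(52t) = 2,000/400 = 5.
52t·ln(1 + 0.00115385) = ln(5); 52t = 1.6094/0.00115318 ≈ 1395.6508.
t ≈ 26.8394 years.

26.84 years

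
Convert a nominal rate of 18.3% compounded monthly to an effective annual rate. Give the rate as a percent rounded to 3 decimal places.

One year is 12 periods at 0.01525 each: (1 + 0.01525)^12 ≈ 1.199157.
EAR = 1.199157 − 1 ≈ 19.91568%.

19.916%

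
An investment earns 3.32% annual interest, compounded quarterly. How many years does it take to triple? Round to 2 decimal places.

(1 + 0.0083)^(4t) = 3.
4t = ln 3 / ln(1 + 0.0083) ≈ 1.0986/0.00826574 ≈ 132.9115.
t ≈ 33.2279.

33.23 years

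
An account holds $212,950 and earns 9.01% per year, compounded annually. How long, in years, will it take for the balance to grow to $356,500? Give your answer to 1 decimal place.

6.0 years

We need (1 + 0.0901)^t = 1.6741, so t = ln 1.6741 / ln 1.0901 ≈ 5.9729.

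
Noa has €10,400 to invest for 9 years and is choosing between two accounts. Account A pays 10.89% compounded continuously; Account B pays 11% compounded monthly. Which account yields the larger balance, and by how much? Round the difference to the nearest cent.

Account A growth factor: e^(0.1089·9) = e^0.9801 ≈ 2.6647227009; balance ≈ 27,713.1161.
Account B growth factor: (1 + 0.11/12)^108 ≈ 2.6791244407; balance ≈ 27,862.8942.
Account B is larger by 149.7781.

Account B, by €149.78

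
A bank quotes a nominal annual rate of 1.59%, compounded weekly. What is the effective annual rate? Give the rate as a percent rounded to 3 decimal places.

1.602%

One year is 52 periods at 0.000305769 each: (1 + 0.000305769)^52 ≈ 1.016025.
EAR = 1.016025 − 1 ≈ 1.60246%.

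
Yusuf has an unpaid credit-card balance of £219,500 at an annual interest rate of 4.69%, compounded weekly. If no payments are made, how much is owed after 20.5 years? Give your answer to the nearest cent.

Growth factor = (1 + 0.0469/52)^1066 ≈ 2.61435309252.
A ≈ 219,500 × 2.61435309252 ≈ 573,850.5038.

£573,850.50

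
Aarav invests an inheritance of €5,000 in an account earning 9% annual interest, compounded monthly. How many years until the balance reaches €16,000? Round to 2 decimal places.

We need (1 + 0.0075)^(12t) = 3.2, so 12t = ln 3.2 / ln 1.0075 ≈ 155.6676.
t ≈ 155.6676/12 = 12.9723 years.

12.97 years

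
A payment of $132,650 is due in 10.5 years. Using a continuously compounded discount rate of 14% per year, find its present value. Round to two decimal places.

$30,499.62

P = A·e^(−rt) = 132,650·e^(−1.47).
e^(−1.47) ≈ 0.229925485187, so P ≈ 30,499.6156.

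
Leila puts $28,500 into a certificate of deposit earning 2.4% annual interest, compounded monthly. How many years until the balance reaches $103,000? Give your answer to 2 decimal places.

53.59 years

We need (1 + 0.002)^(12t) = 3.614, so 12t = ln 3.614 / ln 1.002 ≈ 643.0546.
t ≈ 643.0546/12 = 53.5879 years.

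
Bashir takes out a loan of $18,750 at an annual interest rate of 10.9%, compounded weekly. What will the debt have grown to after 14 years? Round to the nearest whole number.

Growth factor = (1 + 0.109/52)^728 ≈ 4.5924004725.
A ≈ 18,750 × 4.5924004725 ≈ 86,107.5089.

$86,108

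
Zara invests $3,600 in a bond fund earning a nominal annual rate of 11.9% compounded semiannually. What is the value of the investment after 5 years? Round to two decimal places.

Growth factor = (1 + 0.0595)^10 ≈ 1.78241821.
A ≈ 3,600 × 1.78241821 ≈ 6,416.7056.

$6,416.71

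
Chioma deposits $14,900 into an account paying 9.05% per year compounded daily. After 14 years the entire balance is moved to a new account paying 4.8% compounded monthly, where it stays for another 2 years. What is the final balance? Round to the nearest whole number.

After 14 years at 9.05%: 14,900 × 3.549628509 ≈ 52,889.4648.
Then 2 years at 4.8%: 52,889.4648 × 1.1005483003 ≈ 58,207.4106.

$58,207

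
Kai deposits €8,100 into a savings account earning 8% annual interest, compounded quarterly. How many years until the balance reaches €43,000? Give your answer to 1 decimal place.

21.1 years

(1 + 0.02)^(4t) = 43,000/8,100 = 5.3086.
4t·ln(1 + 0.02) = ln(5.3086); 4t = 1.6693/0.0198026 ≈ 84.2987.
t ≈ 21.0747 years.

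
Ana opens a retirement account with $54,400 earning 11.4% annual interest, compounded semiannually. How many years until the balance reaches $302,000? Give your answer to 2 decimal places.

15.46 years

We need (1 + 0.057)^(2t) = 5.5515, so 2t = ln 5.5515 / ln 1.057 ≈ 30.9204.
t ≈ 30.9204/2 = 15.4602 years.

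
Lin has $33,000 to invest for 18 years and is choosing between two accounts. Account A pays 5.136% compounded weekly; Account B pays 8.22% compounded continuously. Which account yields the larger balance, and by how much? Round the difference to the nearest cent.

Account B, by $61,768.79

A: (1 + 0.05136/52)^936 ≈ 2.5194074866, so 33,000 × 2.5194074866 ≈ 83,140.4471.
B: e^(0.0822·18) = e^1.4796 ≈ 4.39118885404, so 33,000 × 4.39118885404 ≈ 144,909.2322.
Difference ≈ 61,768.7851 in favor of B.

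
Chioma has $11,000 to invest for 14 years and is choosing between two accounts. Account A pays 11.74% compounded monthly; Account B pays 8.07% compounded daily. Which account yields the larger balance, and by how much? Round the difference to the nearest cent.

Account A, by $22,417.43

Account A growth factor: (1 + 0.1174/12)^168 ≈ 5.1325987671; balance ≈ 56,458.5864.
Account B growth factor: (1 + 0.0807/365)^5110 ≈ 3.0946509507; balance ≈ 34,041.1605.
Account A is larger by 22,417.4260.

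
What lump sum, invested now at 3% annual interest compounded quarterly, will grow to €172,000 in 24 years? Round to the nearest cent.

€83,946.61

Growth factor = (1 + 0.0075)^96 ≈ 2.04892122824.
P = 172,000/2.04892122824 ≈ 83,946.6143.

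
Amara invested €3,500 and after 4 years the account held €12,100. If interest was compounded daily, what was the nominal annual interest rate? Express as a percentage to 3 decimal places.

(1 + r/365)^1460 = 12,100/3,500 = 3.45714.
1 + r/365 = 3.45714^(1/1460) ≈ 1.00085, so r/365 ≈ 0.000849979.
r ≈ 365·0.000849979 = 31.02424%.

31.024%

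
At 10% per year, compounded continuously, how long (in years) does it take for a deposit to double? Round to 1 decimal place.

e^(0.1t) = 2, so 0.1t = ln 2 ≈ 0.69315.
t ≈ 0.69315/0.1 ≈ 6.9315.

6.9 years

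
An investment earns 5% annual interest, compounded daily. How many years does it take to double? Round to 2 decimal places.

13.86 years

(1 + 0.000136986)^(365t) = 2.
365t = ln 2 / ln(1 + 0.000136986) ≈ 0.69315/0.000136977 ≈ 5060.3210.
t ≈ 13.8639.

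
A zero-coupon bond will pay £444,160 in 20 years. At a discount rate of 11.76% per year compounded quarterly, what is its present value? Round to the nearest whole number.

Growth factor = (1 + 0.0294)^80 ≈ 10.1562436969.
P = 444,160/10.1562436969 ≈ 43,732.7041.

£43,733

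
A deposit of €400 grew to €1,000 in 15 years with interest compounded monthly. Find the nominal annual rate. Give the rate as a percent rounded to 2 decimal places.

(1 + r/12)^180 = 1,000/400 = 2.5.
1 + r/12 = 2.5^(1/180) ≈ 1.005103, so r/12 ≈ 0.00510348.
r ≈ 12·0.00510348 = 6.12418%.

6.12%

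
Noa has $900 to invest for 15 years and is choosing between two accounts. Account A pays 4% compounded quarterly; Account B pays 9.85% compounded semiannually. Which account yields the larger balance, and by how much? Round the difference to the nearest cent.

Account A growth factor: (1 + 0.01)^60 ≈ 1.816696699; balance ≈ 1,635.0270.
Account B growth factor: (1 + 0.04925)^30 ≈ 4.230282167; balance ≈ 3,807.2540.
Account B is larger by 2,172.2269.

Account B, by $2,172.23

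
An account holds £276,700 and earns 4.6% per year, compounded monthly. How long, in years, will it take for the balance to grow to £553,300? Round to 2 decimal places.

(1 + 0.00383333)^(12t) = 553,300/276,700 = 1.9996.
12t·ln(1 + 0.00383333) = ln(1.9996); 12t = 0.69297/0.003826 ≈ 181.1201.
t ≈ 15.0933 years.

15.09 years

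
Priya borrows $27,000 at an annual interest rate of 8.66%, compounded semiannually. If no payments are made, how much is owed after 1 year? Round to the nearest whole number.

Periodic rate = 8.66%/2 = 0.0433; periods = 2·1 = 2.
A = 27,000·(1 + 0.0433)^2 ≈ 27,000·1.08847489 ≈ 29,388.8220.

$29,389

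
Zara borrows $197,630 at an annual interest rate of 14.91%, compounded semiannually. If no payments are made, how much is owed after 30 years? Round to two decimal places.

Periodic rate = 14.91%/2 = 0.07455; periods = 2·30 = 60.
A = 197,630·(1 + 0.07455)^60 ≈ 197,630·74.747678680317 ≈ 14,772,383.7376.

$14,772,383.74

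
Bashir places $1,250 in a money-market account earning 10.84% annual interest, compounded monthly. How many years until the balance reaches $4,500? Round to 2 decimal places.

(1 + 0.00903333)^(12t) = 4,500/1,250 = 3.6.
12t·ln(1 + 0.00903333) = ln(3.6); 12t = 1.2809/0.00899278 ≈ 142.4403.
t ≈ 11.8700 years.

11.87 years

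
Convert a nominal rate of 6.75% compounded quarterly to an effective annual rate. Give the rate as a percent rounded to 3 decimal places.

EAR = (1 + 6.75%/4)^4 − 1 = (1 + 0.016875)^4 − 1.
(1 + 0.016875)^4 ≈ 1.069228, so EAR ≈ 6.92279%.

6.923%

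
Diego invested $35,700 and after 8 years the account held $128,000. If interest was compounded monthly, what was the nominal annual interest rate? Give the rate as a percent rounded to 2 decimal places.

The 96-period growth factor is 128,000/35,700 = 3.58543.
r/12 = 3.58543^(1/96) − 1 ≈ 0.0133897, so r ≈ 12·0.0133897 = 16.06761%.

16.07%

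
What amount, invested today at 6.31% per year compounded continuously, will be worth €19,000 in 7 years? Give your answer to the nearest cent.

P = A·e^(−rt) = 19,000·e^(−0.4417).
e^(−0.4417) ≈ 0.64294248927, so P ≈ 12,215.9073.

€12,215.91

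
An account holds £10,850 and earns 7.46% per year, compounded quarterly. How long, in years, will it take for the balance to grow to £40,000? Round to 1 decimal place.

17.7 years

We need (1 + 0.01865)^(4t) = 3.6866, so 4t = ln 3.6866 / ln 1.01865 ≈ 70.6082.
t ≈ 70.6082/4 = 17.6521 years.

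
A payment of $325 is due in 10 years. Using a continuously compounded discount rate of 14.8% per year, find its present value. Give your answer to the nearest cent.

$73.98

P = A·e^(−rt) = 325·e^(−1.48).
e^(−1.48) ≈ 0.227637688, so P ≈ 73.9822.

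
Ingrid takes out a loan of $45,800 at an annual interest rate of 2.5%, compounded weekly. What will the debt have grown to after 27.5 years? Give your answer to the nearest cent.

$91,069.13

Periodic rate = 2.5%/52 = 0.000480769; periods = 52·27.5 = 1430.
A = 45,800·(1 + 0.025/52)^1430 ≈ 45,800·1.9884089345 ≈ 91,069.1292.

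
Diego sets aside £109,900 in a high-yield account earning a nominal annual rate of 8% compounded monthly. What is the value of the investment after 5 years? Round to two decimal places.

£163,734.04

Growth factor = (1 + 0.08/12)^60 ≈ 1.4898457083.
A ≈ 109,900 × 1.4898457083 ≈ 163,734.0433.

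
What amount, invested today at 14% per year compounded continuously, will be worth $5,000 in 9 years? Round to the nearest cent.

$1,418.27

P = A·e^(−rt) = 5,000·e^(−1.26).
e^(−1.26) ≈ 0.2836540265, so P ≈ 1,418.2701.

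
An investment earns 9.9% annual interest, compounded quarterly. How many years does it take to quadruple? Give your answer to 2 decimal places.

(1 + 0.02475)^(4t) = 4.
4t = ln 4 / ln(1 + 0.02475) ≈ 1.3863/0.0244487 ≈ 56.7022.
t ≈ 14.1756.

14.18 years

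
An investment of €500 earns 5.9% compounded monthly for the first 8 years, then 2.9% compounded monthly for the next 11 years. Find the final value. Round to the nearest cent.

€1,101.10

After 8 years at 5.9%: 500 × 1.601344287 ≈ 800.6721.
Then 11 years at 2.9%: 800.6721 × 1.375221985 ≈ 1,101.1019.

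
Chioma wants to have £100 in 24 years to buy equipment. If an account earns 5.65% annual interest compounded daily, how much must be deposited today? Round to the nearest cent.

Periodic rate = 5.65%/365 = 0.000154795; 8760 periods.
P = 100/(1 + 0.0565/365)^8760 ≈ 100/3.8802324 ≈ 25.7717.

£25.77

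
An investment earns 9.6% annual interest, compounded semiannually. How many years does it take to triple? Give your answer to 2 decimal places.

(1 + 0.048)^(2t) = 3.
2t = ln 3 / ln(1 + 0.048) ≈ 1.0986/0.0468836 ≈ 23.4328.
t ≈ 11.7164.

11.72 years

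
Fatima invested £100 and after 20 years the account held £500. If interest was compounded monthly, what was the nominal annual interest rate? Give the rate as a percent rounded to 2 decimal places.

(1 + r/12)^240 = 500/100 = 5.
1 + r/12 = 5^(1/240) ≈ 1.006729, so r/12 ≈ 0.00672853.
r ≈ 12·0.00672853 = 8.07423%.

8.07%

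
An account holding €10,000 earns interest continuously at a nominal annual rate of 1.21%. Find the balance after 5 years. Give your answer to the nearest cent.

€10,623.68

A = P·e^(rt) = 10,000·e^(0.0121·5) = 10,000·e^0.0605.
e^0.0605 ≈ 1.0623675976, so A ≈ 10,623.6760.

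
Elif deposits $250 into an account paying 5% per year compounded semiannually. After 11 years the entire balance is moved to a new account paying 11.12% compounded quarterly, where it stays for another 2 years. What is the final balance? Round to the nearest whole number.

$536

After 11 years at 5%: 250 × 1.7215714 ≈ 430.3928.
Then 2 years at 11.12%: 430.3928 × 1.24528543 ≈ 535.9619.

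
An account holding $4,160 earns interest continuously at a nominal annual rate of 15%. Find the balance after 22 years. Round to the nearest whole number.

$112,789

A = P·e^(rt) = 4,160·e^(0.15·22) = 4,160·e^3.3.
e^3.3 ≈ 27.1126389207, so A ≈ 112,788.5779.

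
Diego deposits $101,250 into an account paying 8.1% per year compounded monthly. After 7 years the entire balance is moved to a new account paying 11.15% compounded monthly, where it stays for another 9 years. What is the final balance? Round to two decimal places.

$483,743.22

After 7 years at 8.1%: 101,250 × 1.75961483782 ≈ 178,161.0023.
Then 9 years at 11.15%: 178,161.0023 × 2.71520263393 ≈ 483,743.2228.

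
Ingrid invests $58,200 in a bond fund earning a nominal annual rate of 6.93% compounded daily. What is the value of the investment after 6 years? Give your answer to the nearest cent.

$88,203.43

Periodic rate = 6.93%/365 = 0.000189863; periods = 365·6 = 2190.
A = 58,200·(1 + 0.0693/365)^2190 ≈ 58,200·1.5155229069 ≈ 88,203.4332.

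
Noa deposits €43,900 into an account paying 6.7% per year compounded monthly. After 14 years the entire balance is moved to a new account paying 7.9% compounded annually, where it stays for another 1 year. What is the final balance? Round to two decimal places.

Phase 1: 43,900·(1 + 0.067/12)^168 ≈ 111,866.4158.
Phase 2: 111,866.4158·(1 + 0.079)^1 ≈ 120,703.8626.

€120,703.86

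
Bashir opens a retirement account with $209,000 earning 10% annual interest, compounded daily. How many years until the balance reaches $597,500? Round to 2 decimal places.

10.51 years

We need (1 + 0.000273973)^(365t) = 2.8589, so 365t = ln 2.8589 / ln 1.000274 ≈ 3834.5583.
t ≈ 3834.5583/365 = 10.5056 years.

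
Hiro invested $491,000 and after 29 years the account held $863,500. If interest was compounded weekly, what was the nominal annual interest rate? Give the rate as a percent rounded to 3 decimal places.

The 1508-period growth factor is 863,500/491,000 = 1.75866.
r/52 = 1.75866^(1/1508) − 1 ≈ 0.00037444, so r ≈ 52·0.00037444 = 1.94709%.

1.947%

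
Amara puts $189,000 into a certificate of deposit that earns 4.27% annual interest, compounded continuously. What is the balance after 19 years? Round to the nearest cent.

$425,407.28

A = P·e^(rt) = 189,000·e^(0.0427·19) = 189,000·e^0.8113.
e^0.8113 ≈ 2.25083216736, so A ≈ 425,407.2796.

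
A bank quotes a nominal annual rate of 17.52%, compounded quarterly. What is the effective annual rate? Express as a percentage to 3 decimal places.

One year is 4 periods at 0.0438 each: (1 + 0.0438)^4 ≈ 1.18705.
EAR = 1.18705 − 1 ≈ 18.70504%.

18.705%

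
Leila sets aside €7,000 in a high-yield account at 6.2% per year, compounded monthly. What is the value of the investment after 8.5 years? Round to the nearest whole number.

€11,841

Periodic rate = 6.2%/12 = 0.00516667; periods = 12·8.5 = 102.
A = 7,000·(1 + 0.062/12)^102 ≈ 7,000·1.6915465936 ≈ 11,840.8262.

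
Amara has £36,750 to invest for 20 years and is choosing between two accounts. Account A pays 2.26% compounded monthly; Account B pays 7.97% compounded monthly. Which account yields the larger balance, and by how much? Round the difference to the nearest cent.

Account A growth factor: (1 + 0.0226/12)^240 ≈ 1.5707840668; balance ≈ 57,726.3145.
Account B growth factor: (1 + 0.0797/12)^240 ≈ 4.89752469684; balance ≈ 179,984.0326.
Account B is larger by 122,257.7182.

Account B, by £122,257.72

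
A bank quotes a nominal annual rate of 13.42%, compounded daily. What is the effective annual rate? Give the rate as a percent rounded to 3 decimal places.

14.359%

One year is 365 periods at 0.000367671 each: (1 + 0.000367671)^365 ≈ 1.143593.
EAR = 1.143593 − 1 ≈ 14.35933%.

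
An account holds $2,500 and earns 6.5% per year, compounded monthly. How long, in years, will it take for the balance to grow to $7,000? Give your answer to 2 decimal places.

15.88 years

We need (1 + 0.00541667)^(12t) = 2.8, so 12t = ln 2.8 / ln 1.005417 ≈ 190.5979.
t ≈ 190.5979/12 = 15.8832 years.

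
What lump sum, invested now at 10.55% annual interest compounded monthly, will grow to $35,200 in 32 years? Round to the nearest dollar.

$1,221

Growth factor = (1 + 0.1055/12)^384 ≈ 28.825086816.
P = 35,200/28.825086816 ≈ 1,221.1585.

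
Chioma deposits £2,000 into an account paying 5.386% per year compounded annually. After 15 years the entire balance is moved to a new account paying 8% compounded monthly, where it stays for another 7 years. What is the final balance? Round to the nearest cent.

£7,676.65

After 15 years at 5.386%: 2,000 × 2.196563755 ≈ 4,393.1275.
Then 7 years at 8%: 4,393.1275 × 1.747422051 ≈ 7,676.6479.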